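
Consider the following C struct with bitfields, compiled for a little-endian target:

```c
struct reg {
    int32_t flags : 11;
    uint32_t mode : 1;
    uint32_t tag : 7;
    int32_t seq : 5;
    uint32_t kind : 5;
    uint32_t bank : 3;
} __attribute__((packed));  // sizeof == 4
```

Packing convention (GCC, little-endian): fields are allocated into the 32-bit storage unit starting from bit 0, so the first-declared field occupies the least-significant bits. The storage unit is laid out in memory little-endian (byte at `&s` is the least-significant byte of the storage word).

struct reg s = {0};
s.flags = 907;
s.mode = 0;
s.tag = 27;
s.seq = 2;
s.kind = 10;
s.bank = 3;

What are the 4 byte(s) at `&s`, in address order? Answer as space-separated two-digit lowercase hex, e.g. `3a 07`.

8b b3 11 6a

flags (11b) val=907 bits=0x38b at bit 0: 0x0000038b
mode (1b) val=0 bits=0x0 at bit 11: 0x0000038b
tag (7b) val=27 bits=0x1b at bit 12: 0x0001b38b
seq (5b) val=2 bits=0x2 at bit 19: 0x0011b38b
kind (5b) val=10 bits=0xa at bit 24: 0x0a11b38b
bank (3b) val=3 bits=0x3 at bit 29: 0x6a11b38b
word = 0x6a11b38b → little-endian bytes:
  [0]=0x8b  [1]=0xb3  [2]=0x11  [3]=0x6a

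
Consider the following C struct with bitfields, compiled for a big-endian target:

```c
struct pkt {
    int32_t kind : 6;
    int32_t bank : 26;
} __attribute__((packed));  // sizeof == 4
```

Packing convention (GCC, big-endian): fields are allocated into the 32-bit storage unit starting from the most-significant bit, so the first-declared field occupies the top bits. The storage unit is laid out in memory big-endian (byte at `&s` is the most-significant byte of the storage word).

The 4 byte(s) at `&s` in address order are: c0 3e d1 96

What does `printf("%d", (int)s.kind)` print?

[0]=0xc0 [1]=0x3e [2]=0xd1 [3]=0x96 (big-endian) → word 0xc03ed196
kind:6 @ bit 26 → (0xc03ed196>>26)&0x3f = 0x30  ←
bank:26 @ bit 0 → (0xc03ed196>>0)&0x3ffffff = 0x3ed196
kind signed 6b, MSB=1: 48 - 64 = -16

-16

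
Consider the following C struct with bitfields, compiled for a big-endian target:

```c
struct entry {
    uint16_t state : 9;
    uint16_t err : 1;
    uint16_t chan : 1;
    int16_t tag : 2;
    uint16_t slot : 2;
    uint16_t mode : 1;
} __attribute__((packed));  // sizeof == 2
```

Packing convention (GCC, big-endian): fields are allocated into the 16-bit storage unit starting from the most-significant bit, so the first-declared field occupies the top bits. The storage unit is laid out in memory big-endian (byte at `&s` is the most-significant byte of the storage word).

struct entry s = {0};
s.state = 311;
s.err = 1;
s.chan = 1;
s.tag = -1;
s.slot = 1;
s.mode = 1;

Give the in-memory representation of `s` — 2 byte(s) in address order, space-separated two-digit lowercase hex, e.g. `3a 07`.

[7+:9] state=311 & 0x1ff = 0x137; word=0x9b80
[6+:1] err=1 & 0x1 = 0x1; word=0x9bc0
[5+:1] chan=1 & 0x1 = 0x1; word=0x9be0
[3+:2] tag=-1 & 0x3 = 0x3; word=0x9bf8
[1+:2] slot=1 & 0x3 = 0x1; word=0x9bfa
[0+:1] mode=1 & 0x1 = 0x1; word=0x9bfb
word = 0x9bfb → big-endian bytes:
  [0]=0x9b  [1]=0xfb

9b fb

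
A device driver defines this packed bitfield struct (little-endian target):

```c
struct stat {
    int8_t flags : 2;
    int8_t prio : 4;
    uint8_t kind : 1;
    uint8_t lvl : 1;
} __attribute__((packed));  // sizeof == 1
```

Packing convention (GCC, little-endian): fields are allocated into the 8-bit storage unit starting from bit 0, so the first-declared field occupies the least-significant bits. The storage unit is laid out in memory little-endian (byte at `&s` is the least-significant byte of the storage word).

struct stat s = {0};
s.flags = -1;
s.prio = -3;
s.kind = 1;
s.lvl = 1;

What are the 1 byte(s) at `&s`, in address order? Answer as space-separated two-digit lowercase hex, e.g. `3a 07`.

[0+:2] flags=-1 & 0x3 = 0x3; word=0x03
[2+:4] prio=-3 & 0xf = 0xd; word=0x37
[6+:1] kind=1 & 0x1 = 0x1; word=0x77
[7+:1] lvl=1 & 0x1 = 0x1; word=0xf7
word = 0xf7 → little-endian bytes:
  [0]=0xf7

f7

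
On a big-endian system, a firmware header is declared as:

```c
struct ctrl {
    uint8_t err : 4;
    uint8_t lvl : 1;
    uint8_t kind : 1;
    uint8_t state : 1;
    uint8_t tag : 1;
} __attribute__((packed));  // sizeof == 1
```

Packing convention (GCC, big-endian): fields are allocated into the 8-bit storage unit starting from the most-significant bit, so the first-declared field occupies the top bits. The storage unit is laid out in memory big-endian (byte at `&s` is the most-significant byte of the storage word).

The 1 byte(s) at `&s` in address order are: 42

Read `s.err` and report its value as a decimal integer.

[0]=0x42 (big-endian) → word 0x42
err:4 @ bit 4 → (0x42>>4)&0xf = 0x4  ←
lvl:1 @ bit 3 → (0x42>>3)&0x1 = 0x0
kind:1 @ bit 2 → (0x42>>2)&0x1 = 0x0
state:1 @ bit 1 → (0x42>>1)&0x1 = 0x1
tag:1 @ bit 0 → (0x42>>0)&0x1 = 0x0

4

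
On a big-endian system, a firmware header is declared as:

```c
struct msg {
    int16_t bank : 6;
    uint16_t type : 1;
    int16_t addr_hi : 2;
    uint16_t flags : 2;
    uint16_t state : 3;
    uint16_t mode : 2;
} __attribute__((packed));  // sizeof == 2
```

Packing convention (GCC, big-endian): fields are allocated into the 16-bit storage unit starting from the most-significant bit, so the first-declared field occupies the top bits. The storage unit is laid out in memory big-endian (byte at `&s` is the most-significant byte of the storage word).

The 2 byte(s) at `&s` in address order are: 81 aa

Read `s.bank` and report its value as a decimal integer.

[0]=0x81 [1]=0xaa (big-endian) → word 0x81aa
bank:6 @ bit 10 → (0x81aa>>10)&0x3f = 0x20  ←
type:1 @ bit 9 → (0x81aa>>9)&0x1 = 0x0
addr_hi:2 @ bit 7 → (0x81aa>>7)&0x3 = 0x3
flags:2 @ bit 5 → (0x81aa>>5)&0x3 = 0x1
state:3 @ bit 2 → (0x81aa>>2)&0x7 = 0x2
mode:2 @ bit 0 → (0x81aa>>0)&0x3 = 0x2
bank signed 6b, MSB=1: 32 - 64 = -32

-32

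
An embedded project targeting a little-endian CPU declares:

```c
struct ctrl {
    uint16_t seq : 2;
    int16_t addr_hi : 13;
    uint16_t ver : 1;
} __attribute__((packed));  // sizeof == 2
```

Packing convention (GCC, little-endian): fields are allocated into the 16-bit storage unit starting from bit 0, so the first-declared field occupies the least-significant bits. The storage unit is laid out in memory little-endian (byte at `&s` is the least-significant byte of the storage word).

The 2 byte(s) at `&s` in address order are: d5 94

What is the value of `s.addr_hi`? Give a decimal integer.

[0]=0xd5 [1]=0x94 (little-endian) → word 0x94d5
seq [0+:2] = (word>>0) & 0x3 = 1
addr_hi [2+:13] = (word>>2) & 0x1fff = 1333  ←
ver [15+:1] = (word>>15) & 0x1 = 1
addr_hi signed 13b, MSB=0: value = 1333

1333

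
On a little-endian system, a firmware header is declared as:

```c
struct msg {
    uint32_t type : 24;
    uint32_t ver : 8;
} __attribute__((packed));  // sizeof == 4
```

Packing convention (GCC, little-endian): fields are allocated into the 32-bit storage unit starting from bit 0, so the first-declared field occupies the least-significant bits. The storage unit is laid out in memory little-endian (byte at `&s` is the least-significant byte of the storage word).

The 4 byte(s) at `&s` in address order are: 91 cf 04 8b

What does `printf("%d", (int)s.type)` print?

315281

[0]=0x91 [1]=0xcf [2]=0x04 [3]=0x8b (little-endian) → word 0x8b04cf91
type [0+:24] = (word>>0) & 0xffffff = 315281  ←
ver [24+:8] = (word>>24) & 0xff = 139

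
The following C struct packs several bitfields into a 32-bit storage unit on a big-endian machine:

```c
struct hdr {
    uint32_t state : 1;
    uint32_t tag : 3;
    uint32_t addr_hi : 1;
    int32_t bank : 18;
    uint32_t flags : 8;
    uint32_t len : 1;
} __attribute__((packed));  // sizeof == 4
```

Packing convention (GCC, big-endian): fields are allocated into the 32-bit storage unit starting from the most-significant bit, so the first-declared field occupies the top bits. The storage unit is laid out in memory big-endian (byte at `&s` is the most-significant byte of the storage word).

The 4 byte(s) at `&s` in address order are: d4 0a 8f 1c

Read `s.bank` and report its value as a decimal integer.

[0]=0xd4 [1]=0x0a [2]=0x8f [3]=0x1c (big-endian) → word 0xd40a8f1c
state [31+:1] = (word>>31) & 0x1 = 1
tag [28+:3] = (word>>28) & 0x7 = 5
addr_hi [27+:1] = (word>>27) & 0x1 = 0
bank [9+:18] = (word>>9) & 0x3ffff = 132423  ←
flags [1+:8] = (word>>1) & 0xff = 142
len [0+:1] = (word>>0) & 0x1 = 0
bank signed 18b, MSB=1: 132423 - 262144 = -129721

-129721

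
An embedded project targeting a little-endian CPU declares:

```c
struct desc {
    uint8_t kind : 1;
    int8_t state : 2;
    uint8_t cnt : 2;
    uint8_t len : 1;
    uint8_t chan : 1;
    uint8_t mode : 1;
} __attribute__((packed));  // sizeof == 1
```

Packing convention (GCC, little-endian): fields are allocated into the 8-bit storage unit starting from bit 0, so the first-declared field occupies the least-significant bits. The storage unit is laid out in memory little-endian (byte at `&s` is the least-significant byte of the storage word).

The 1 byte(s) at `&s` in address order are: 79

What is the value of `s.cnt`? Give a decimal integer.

[0]=0x79 (little-endian) → word 0x79
kind [0+:1] = (word>>0) & 0x1 = 1
state [1+:2] = (word>>1) & 0x3 = 0
cnt [3+:2] = (word>>3) & 0x3 = 3  ←
len [5+:1] = (word>>5) & 0x1 = 1
chan [6+:1] = (word>>6) & 0x1 = 1
mode [7+:1] = (word>>7) & 0x1 = 0

3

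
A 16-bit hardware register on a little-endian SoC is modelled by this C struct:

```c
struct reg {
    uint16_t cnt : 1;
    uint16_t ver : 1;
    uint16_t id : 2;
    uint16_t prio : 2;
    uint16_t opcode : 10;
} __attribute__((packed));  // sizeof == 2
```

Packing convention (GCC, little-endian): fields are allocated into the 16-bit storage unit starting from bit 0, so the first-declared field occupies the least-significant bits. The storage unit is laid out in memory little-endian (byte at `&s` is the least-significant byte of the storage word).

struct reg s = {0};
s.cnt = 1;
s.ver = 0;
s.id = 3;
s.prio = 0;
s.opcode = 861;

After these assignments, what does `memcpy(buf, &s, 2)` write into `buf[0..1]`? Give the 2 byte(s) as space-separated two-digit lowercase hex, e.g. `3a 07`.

[0+:1] cnt=1 & 0x1 = 0x1; word=0x0001
[1+:1] ver=0 & 0x1 = 0x0; word=0x0001
[2+:2] id=3 & 0x3 = 0x3; word=0x000d
[4+:2] prio=0 & 0x3 = 0x0; word=0x000d
[6+:10] opcode=861 & 0x3ff = 0x35d; word=0xd74d
word = 0xd74d → little-endian bytes:
  [0]=0x4d  [1]=0xd7

4d d7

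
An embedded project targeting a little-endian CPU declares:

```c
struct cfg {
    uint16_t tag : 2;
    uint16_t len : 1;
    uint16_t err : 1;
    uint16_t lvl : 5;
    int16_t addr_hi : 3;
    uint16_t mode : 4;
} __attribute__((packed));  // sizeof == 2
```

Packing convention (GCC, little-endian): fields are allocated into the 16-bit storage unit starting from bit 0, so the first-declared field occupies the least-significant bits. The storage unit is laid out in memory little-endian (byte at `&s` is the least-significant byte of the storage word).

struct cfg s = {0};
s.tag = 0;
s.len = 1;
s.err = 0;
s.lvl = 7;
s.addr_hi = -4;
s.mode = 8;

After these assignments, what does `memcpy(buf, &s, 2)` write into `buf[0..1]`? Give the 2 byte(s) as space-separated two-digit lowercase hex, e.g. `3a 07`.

74 88

[0+:2] tag=0 & 0x3 = 0x0; word=0x0000
[2+:1] len=1 & 0x1 = 0x1; word=0x0004
[3+:1] err=0 & 0x1 = 0x0; word=0x0004
[4+:5] lvl=7 & 0x1f = 0x7; word=0x0074
[9+:3] addr_hi=-4 & 0x7 = 0x4; word=0x0874
[12+:4] mode=8 & 0xf = 0x8; word=0x8874
word = 0x8874 → little-endian bytes:
  [0]=0x74  [1]=0x88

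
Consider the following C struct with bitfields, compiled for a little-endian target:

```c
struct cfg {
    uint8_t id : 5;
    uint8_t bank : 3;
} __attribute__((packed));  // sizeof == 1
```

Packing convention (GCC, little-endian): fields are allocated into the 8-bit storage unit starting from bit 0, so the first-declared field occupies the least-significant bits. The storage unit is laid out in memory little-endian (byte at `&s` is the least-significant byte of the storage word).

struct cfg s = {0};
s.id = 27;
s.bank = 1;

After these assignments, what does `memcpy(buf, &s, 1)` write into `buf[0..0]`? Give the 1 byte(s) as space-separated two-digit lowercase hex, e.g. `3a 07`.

3b

[0+:5] id=27 & 0x1f = 0x1b; word=0x1b
[5+:3] bank=1 & 0x7 = 0x1; word=0x3b
word = 0x3b → little-endian bytes:
  [0]=0x3b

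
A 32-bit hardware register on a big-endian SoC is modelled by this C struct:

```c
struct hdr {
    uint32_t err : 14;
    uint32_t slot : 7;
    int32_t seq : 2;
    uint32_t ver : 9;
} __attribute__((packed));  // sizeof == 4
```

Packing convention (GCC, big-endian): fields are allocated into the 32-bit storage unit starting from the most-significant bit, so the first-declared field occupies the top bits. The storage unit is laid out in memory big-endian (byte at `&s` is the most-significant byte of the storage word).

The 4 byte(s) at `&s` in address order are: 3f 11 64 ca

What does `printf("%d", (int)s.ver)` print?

202

[0]=0x3f [1]=0x11 [2]=0x64 [3]=0xca (big-endian) → word 0x3f1164ca
err:14 @ bit 18 → (0x3f1164ca>>18)&0x3fff = 0xfc4
slot:7 @ bit 11 → (0x3f1164ca>>11)&0x7f = 0x2c
seq:2 @ bit 9 → (0x3f1164ca>>9)&0x3 = 0x2
ver:9 @ bit 0 → (0x3f1164ca>>0)&0x1ff = 0xca  ←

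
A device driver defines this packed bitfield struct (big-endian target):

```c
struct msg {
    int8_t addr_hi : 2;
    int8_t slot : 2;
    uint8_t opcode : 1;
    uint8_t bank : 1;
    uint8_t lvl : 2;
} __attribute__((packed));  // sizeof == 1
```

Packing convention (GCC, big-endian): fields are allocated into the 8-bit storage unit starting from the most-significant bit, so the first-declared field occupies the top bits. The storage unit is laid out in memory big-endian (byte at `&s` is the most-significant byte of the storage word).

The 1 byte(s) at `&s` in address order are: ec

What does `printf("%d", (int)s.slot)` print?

[0]=0xec (big-endian) → word 0xec
addr_hi:2 @ bit 6 → (0xec>>6)&0x3 = 0x3
slot:2 @ bit 4 → (0xec>>4)&0x3 = 0x2  ←
opcode:1 @ bit 3 → (0xec>>3)&0x1 = 0x1
bank:1 @ bit 2 → (0xec>>2)&0x1 = 0x1
lvl:2 @ bit 0 → (0xec>>0)&0x3 = 0x0
slot signed 2b, MSB=1: 2 - 4 = -2

-2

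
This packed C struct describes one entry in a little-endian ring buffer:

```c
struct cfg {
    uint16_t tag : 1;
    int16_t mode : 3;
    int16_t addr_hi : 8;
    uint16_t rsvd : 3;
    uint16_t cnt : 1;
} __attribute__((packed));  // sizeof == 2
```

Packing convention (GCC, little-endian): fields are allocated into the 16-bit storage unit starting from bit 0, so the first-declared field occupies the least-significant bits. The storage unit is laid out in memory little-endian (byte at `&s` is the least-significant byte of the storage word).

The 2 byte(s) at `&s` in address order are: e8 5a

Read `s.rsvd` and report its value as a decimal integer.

[0]=0xe8 [1]=0x5a (little-endian) → word 0x5ae8
tag:1 @ bit 0 → (0x5ae8>>0)&0x1 = 0x0
mode:3 @ bit 1 → (0x5ae8>>1)&0x7 = 0x4
addr_hi:8 @ bit 4 → (0x5ae8>>4)&0xff = 0xae
rsvd:3 @ bit 12 → (0x5ae8>>12)&0x7 = 0x5  ←
cnt:1 @ bit 15 → (0x5ae8>>15)&0x1 = 0x0

5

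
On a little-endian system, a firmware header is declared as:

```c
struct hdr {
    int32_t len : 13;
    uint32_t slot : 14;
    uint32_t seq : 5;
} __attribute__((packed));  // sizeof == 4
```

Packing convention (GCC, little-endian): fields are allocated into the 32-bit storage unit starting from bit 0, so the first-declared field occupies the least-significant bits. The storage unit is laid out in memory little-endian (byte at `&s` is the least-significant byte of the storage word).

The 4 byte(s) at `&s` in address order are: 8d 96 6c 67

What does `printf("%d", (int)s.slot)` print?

[0]=0x8d [1]=0x96 [2]=0x6c [3]=0x67 (little-endian) → word 0x676c968d
len:13 @ bit 0 → (0x676c968d>>0)&0x1fff = 0x168d
slot:14 @ bit 13 → (0x676c968d>>13)&0x3fff = 0x3b64  ←
seq:5 @ bit 27 → (0x676c968d>>27)&0x1f = 0xc

15204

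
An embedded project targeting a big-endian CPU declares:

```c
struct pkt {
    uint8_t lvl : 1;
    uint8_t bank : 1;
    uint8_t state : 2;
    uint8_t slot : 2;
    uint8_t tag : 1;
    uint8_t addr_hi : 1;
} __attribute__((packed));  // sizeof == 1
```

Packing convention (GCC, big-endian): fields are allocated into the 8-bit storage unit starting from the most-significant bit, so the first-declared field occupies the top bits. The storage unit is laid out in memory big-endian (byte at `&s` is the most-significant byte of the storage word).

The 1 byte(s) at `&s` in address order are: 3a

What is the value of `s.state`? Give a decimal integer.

3

[0]=0x3a (big-endian) → word 0x3a
lvl:1 @ bit 7 → (0x3a>>7)&0x1 = 0x0
bank:1 @ bit 6 → (0x3a>>6)&0x1 = 0x0
state:2 @ bit 4 → (0x3a>>4)&0x3 = 0x3  ←
slot:2 @ bit 2 → (0x3a>>2)&0x3 = 0x2
tag:1 @ bit 1 → (0x3a>>1)&0x1 = 0x1
addr_hi:1 @ bit 0 → (0x3a>>0)&0x1 = 0x0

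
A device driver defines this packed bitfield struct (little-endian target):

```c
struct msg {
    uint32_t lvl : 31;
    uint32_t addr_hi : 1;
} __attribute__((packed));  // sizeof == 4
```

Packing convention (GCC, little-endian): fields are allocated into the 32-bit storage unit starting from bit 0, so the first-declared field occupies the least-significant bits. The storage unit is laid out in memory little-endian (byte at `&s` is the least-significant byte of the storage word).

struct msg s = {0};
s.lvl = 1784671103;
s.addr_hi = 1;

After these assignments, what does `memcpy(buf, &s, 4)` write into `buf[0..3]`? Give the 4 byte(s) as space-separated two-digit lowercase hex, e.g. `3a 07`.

[0+:31] lvl=1784671103 & 0x7fffffff = 0x6a5feb7f; word=0x6a5feb7f
[31+:1] addr_hi=1 & 0x1 = 0x1; word=0xea5feb7f
word = 0xea5feb7f → little-endian bytes:
  [0]=0x7f  [1]=0xeb  [2]=0x5f  [3]=0xea

7f eb 5f ea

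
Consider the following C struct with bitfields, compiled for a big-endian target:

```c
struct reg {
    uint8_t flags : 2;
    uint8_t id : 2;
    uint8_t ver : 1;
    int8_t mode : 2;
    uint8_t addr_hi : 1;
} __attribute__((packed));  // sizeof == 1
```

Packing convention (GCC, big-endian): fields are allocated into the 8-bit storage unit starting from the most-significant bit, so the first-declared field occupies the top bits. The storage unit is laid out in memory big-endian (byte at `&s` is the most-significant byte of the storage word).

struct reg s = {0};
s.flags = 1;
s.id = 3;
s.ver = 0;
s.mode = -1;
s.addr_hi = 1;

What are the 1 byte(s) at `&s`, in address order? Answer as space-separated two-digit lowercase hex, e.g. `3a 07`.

77

flags (2b) val=1 bits=0x1 at bit 6: 0x40
id (2b) val=3 bits=0x3 at bit 4: 0x70
ver (1b) val=0 bits=0x0 at bit 3: 0x70
mode (2b) val=-1 bits=0x3 at bit 1: 0x76
addr_hi (1b) val=1 bits=0x1 at bit 0: 0x77
word = 0x77 → big-endian bytes:
  [0]=0x77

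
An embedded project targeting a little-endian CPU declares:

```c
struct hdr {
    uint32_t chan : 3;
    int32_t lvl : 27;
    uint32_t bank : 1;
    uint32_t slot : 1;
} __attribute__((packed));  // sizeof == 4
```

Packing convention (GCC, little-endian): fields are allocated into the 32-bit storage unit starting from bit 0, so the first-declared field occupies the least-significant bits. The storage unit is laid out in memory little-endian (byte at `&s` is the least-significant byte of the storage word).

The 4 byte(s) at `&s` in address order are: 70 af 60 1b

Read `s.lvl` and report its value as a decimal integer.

57415150

[0]=0x70 [1]=0xaf [2]=0x60 [3]=0x1b (little-endian) → word 0x1b60af70
chan:3 @ bit 0 → (0x1b60af70>>0)&0x7 = 0x0
lvl:27 @ bit 3 → (0x1b60af70>>3)&0x7ffffff = 0x36c15ee  ←
bank:1 @ bit 30 → (0x1b60af70>>30)&0x1 = 0x0
slot:1 @ bit 31 → (0x1b60af70>>31)&0x1 = 0x0
lvl signed 27b, MSB=0: value = 57415150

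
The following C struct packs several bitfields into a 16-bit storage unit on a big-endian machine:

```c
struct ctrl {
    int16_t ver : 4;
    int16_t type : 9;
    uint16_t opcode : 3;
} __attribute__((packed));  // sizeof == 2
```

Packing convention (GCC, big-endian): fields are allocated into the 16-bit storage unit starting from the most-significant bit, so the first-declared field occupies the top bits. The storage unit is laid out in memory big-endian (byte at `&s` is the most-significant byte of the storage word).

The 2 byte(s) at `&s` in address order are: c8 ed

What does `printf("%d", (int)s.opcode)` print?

5

[0]=0xc8 [1]=0xed (big-endian) → word 0xc8ed
ver:4 @ bit 12 → (0xc8ed>>12)&0xf = 0xc
type:9 @ bit 3 → (0xc8ed>>3)&0x1ff = 0x11d
opcode:3 @ bit 0 → (0xc8ed>>0)&0x7 = 0x5  ←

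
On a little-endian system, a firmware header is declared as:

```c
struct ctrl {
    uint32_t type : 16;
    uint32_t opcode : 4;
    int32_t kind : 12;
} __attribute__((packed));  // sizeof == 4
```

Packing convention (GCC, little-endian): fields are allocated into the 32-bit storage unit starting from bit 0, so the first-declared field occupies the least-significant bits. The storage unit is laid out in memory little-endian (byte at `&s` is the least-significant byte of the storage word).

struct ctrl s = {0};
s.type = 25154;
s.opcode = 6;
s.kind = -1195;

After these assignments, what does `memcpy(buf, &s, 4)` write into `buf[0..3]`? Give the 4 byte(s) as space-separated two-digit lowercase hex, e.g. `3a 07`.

type (16b) val=25154 bits=0x6242 at bit 0: 0x00006242
opcode (4b) val=6 bits=0x6 at bit 16: 0x00066242
kind (12b) val=-1195 bits=0xb55 at bit 20: 0xb5566242
word = 0xb5566242 → little-endian bytes:
  [0]=0x42  [1]=0x62  [2]=0x56  [3]=0xb5

42 62 56 b5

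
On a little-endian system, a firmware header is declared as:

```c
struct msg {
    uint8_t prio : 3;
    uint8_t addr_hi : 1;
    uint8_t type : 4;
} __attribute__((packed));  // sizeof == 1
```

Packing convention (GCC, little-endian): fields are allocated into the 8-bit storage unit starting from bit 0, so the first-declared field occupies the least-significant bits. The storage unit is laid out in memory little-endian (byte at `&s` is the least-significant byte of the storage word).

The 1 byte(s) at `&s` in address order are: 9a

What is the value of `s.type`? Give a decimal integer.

[0]=0x9a (little-endian) → word 0x9a
prio [0+:3] = (word>>0) & 0x7 = 2
addr_hi [3+:1] = (word>>3) & 0x1 = 1
type [4+:4] = (word>>4) & 0xf = 9  ←

9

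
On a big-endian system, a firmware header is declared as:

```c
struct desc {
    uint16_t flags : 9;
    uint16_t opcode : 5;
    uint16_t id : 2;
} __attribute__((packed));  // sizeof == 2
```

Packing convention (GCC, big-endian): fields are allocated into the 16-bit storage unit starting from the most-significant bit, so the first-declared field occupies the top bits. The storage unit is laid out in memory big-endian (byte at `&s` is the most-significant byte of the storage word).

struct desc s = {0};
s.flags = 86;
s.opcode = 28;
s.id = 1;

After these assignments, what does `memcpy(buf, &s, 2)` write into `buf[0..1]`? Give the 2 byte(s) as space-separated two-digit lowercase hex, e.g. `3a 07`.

flags (9b) val=86 bits=0x56 at bit 7: 0x2b00
opcode (5b) val=28 bits=0x1c at bit 2: 0x2b70
id (2b) val=1 bits=0x1 at bit 0: 0x2b71
word = 0x2b71 → big-endian bytes:
  [0]=0x2b  [1]=0x71

2b 71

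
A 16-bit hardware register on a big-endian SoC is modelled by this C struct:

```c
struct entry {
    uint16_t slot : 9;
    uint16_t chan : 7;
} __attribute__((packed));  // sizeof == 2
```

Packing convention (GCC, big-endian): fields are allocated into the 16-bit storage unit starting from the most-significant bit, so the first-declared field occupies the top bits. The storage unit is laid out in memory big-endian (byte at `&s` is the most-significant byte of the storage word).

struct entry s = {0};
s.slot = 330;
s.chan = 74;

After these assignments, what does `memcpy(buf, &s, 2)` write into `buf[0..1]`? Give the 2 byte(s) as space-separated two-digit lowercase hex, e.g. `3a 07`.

a5 4a

[7+:9] slot=330 & 0x1ff = 0x14a; word=0xa500
[0+:7] chan=74 & 0x7f = 0x4a; word=0xa54a
word = 0xa54a → big-endian bytes:
  [0]=0xa5  [1]=0x4a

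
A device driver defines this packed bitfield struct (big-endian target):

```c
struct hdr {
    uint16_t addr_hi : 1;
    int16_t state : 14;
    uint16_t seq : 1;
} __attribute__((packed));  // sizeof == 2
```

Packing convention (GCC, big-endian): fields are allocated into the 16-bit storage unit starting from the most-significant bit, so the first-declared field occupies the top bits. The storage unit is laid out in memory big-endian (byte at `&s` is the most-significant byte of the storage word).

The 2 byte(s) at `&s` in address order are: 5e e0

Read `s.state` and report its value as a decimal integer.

[0]=0x5e [1]=0xe0 (big-endian) → word 0x5ee0
addr_hi:1 @ bit 15 → (0x5ee0>>15)&0x1 = 0x0
state:14 @ bit 1 → (0x5ee0>>1)&0x3fff = 0x2f70  ←
seq:1 @ bit 0 → (0x5ee0>>0)&0x1 = 0x0
state signed 14b, MSB=1: 12144 - 16384 = -4240

-4240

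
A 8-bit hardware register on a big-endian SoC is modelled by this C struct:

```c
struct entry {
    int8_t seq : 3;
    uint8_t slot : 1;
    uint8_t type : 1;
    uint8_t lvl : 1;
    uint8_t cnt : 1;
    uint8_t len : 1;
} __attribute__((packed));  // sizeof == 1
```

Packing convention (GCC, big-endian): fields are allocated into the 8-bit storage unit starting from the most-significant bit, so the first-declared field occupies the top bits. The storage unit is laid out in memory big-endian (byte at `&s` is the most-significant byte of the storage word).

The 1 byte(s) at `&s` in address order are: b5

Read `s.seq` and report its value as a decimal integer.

[0]=0xb5 (big-endian) → word 0xb5
seq:3 @ bit 5 → (0xb5>>5)&0x7 = 0x5  ←
slot:1 @ bit 4 → (0xb5>>4)&0x1 = 0x1
type:1 @ bit 3 → (0xb5>>3)&0x1 = 0x0
lvl:1 @ bit 2 → (0xb5>>2)&0x1 = 0x1
cnt:1 @ bit 1 → (0xb5>>1)&0x1 = 0x0
len:1 @ bit 0 → (0xb5>>0)&0x1 = 0x1
seq signed 3b, MSB=1: 5 - 8 = -3

-3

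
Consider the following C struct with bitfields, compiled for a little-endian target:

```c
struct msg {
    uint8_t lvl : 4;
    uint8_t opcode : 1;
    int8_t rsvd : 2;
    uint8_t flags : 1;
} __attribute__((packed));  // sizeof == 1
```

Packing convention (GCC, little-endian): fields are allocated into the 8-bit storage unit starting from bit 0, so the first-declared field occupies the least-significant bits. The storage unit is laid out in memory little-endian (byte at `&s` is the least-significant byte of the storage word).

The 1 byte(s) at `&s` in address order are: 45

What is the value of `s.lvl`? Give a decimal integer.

5

[0]=0x45 (little-endian) → word 0x45
lvl [0+:4] = (word>>0) & 0xf = 5  ←
opcode [4+:1] = (word>>4) & 0x1 = 0
rsvd [5+:2] = (word>>5) & 0x3 = 2
flags [7+:1] = (word>>7) & 0x1 = 0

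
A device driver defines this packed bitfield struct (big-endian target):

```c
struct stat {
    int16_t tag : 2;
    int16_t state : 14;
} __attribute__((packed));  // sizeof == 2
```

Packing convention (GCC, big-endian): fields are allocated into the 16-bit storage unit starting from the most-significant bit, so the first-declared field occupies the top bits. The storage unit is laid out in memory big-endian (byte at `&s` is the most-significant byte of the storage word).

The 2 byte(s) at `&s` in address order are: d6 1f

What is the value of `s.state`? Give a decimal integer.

5663

[0]=0xd6 [1]=0x1f (big-endian) → word 0xd61f
tag [14+:2] = (word>>14) & 0x3 = 3
state [0+:14] = (word>>0) & 0x3fff = 5663  ←
state signed 14b, MSB=0: value = 5663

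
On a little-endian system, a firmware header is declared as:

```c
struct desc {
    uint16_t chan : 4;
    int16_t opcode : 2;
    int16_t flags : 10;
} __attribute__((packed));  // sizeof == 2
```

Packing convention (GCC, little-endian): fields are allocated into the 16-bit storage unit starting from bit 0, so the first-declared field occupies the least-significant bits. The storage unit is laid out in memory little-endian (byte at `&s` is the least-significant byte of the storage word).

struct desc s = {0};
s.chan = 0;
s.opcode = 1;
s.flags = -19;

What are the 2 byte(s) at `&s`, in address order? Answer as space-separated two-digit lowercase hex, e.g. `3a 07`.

50 fb

chan (4b) val=0 bits=0x0 at bit 0: 0x0000
opcode (2b) val=1 bits=0x1 at bit 4: 0x0010
flags (10b) val=-19 bits=0x3ed at bit 6: 0xfb50
word = 0xfb50 → little-endian bytes:
  [0]=0x50  [1]=0xfb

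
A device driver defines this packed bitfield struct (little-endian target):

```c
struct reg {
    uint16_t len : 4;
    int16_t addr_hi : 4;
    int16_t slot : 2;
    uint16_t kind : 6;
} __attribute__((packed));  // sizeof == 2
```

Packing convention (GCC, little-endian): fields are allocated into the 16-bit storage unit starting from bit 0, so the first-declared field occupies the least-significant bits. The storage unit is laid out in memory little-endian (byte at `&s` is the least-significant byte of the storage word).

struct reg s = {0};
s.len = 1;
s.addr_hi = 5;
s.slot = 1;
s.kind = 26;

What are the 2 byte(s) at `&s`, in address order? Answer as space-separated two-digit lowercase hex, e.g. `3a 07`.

[0+:4] len=1 & 0xf = 0x1; word=0x0001
[4+:4] addr_hi=5 & 0xf = 0x5; word=0x0051
[8+:2] slot=1 & 0x3 = 0x1; word=0x0151
[10+:6] kind=26 & 0x3f = 0x1a; word=0x6951
word = 0x6951 → little-endian bytes:
  [0]=0x51  [1]=0x69

51 69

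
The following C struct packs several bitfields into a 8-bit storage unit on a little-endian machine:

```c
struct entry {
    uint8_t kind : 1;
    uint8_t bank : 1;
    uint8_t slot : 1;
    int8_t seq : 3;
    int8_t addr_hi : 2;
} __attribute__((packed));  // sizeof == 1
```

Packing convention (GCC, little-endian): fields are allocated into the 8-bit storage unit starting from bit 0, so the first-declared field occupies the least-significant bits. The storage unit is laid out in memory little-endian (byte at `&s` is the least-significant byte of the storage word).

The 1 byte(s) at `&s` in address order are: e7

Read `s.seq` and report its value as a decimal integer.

-4

[0]=0xe7 (little-endian) → word 0xe7
kind [0+:1] = (word>>0) & 0x1 = 1
bank [1+:1] = (word>>1) & 0x1 = 1
slot [2+:1] = (word>>2) & 0x1 = 1
seq [3+:3] = (word>>3) & 0x7 = 4  ←
addr_hi [6+:2] = (word>>6) & 0x3 = 3
seq signed 3b, MSB=1: 4 - 8 = -4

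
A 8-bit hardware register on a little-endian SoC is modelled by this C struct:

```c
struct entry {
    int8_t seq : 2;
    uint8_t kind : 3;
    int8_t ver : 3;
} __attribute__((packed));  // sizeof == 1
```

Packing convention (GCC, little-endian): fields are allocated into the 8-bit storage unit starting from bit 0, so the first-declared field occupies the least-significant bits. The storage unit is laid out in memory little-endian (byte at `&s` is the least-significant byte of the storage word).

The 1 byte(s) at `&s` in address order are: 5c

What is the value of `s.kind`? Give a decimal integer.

[0]=0x5c (little-endian) → word 0x5c
seq:2 @ bit 0 → (0x5c>>0)&0x3 = 0x0
kind:3 @ bit 2 → (0x5c>>2)&0x7 = 0x7  ←
ver:3 @ bit 5 → (0x5c>>5)&0x7 = 0x2

7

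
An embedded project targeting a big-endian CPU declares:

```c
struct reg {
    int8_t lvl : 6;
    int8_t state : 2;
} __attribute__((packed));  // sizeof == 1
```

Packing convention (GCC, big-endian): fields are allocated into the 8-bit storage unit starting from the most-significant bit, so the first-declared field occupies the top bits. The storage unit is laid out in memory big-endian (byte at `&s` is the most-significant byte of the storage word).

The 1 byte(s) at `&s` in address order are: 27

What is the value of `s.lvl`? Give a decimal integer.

[0]=0x27 (big-endian) → word 0x27
lvl [2+:6] = (word>>2) & 0x3f = 9  ←
state [0+:2] = (word>>0) & 0x3 = 3
lvl signed 6b, MSB=0: value = 9

9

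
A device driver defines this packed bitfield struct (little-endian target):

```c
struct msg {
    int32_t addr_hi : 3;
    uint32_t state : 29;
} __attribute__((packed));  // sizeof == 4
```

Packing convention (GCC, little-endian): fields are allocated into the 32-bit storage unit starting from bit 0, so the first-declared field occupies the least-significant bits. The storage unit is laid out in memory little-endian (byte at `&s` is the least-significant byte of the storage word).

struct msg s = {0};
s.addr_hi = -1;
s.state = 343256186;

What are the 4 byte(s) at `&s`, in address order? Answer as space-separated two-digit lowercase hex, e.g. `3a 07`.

d7 63 ad a3

addr_hi:3 = -1 → 0x7 << 0 → word 0x00000007
state:29 = 343256186 → 0x1475ac7a << 3 → word 0xa3ad63d7
word = 0xa3ad63d7 → little-endian bytes:
  [0]=0xd7  [1]=0x63  [2]=0xad  [3]=0xa3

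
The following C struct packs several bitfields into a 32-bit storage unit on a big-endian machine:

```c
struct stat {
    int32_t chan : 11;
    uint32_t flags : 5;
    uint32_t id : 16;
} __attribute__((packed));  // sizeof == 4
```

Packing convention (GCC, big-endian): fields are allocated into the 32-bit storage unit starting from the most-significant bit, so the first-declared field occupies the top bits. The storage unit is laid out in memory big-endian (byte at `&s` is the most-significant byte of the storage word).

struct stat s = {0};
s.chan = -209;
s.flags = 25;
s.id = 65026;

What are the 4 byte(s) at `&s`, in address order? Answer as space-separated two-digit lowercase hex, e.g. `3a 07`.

e5 f9 fe 02

chan:11 = -209 → 0x72f << 21 → word 0xe5e00000
flags:5 = 25 → 0x19 << 16 → word 0xe5f90000
id:16 = 65026 → 0xfe02 << 0 → word 0xe5f9fe02
word = 0xe5f9fe02 → big-endian bytes:
  [0]=0xe5  [1]=0xf9  [2]=0xfe  [3]=0x02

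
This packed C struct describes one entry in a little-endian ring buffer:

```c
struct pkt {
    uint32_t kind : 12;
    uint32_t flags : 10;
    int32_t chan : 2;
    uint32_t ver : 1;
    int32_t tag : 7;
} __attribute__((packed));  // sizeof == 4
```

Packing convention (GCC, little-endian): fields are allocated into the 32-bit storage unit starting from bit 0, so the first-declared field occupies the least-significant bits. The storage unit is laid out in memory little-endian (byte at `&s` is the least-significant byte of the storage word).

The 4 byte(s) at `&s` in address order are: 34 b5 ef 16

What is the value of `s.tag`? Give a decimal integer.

[0]=0x34 [1]=0xb5 [2]=0xef [3]=0x16 (little-endian) → word 0x16efb534
kind [0+:12] = (word>>0) & 0xfff = 1332
flags [12+:10] = (word>>12) & 0x3ff = 763
chan [22+:2] = (word>>22) & 0x3 = 3
ver [24+:1] = (word>>24) & 0x1 = 0
tag [25+:7] = (word>>25) & 0x7f = 11  ←
tag signed 7b, MSB=0: value = 11

11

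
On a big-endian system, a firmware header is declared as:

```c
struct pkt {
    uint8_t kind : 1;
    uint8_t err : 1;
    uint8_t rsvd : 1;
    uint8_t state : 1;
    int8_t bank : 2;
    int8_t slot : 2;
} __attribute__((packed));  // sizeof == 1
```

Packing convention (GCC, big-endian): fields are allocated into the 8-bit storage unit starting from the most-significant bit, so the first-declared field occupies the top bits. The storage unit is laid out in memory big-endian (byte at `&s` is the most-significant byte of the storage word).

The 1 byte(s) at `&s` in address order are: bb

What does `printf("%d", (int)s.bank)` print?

[0]=0xbb (big-endian) → word 0xbb
kind:1 @ bit 7 → (0xbb>>7)&0x1 = 0x1
err:1 @ bit 6 → (0xbb>>6)&0x1 = 0x0
rsvd:1 @ bit 5 → (0xbb>>5)&0x1 = 0x1
state:1 @ bit 4 → (0xbb>>4)&0x1 = 0x1
bank:2 @ bit 2 → (0xbb>>2)&0x3 = 0x2  ←
slot:2 @ bit 0 → (0xbb>>0)&0x3 = 0x3
bank signed 2b, MSB=1: 2 - 4 = -2

-2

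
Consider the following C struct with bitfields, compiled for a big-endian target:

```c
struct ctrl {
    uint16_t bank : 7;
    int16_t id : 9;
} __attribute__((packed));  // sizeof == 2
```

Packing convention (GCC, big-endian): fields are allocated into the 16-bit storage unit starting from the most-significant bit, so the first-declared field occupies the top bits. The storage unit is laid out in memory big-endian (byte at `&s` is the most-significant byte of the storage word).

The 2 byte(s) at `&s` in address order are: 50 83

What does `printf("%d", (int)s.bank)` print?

40

[0]=0x50 [1]=0x83 (big-endian) → word 0x5083
bank:7 @ bit 9 → (0x5083>>9)&0x7f = 0x28  ←
id:9 @ bit 0 → (0x5083>>0)&0x1ff = 0x83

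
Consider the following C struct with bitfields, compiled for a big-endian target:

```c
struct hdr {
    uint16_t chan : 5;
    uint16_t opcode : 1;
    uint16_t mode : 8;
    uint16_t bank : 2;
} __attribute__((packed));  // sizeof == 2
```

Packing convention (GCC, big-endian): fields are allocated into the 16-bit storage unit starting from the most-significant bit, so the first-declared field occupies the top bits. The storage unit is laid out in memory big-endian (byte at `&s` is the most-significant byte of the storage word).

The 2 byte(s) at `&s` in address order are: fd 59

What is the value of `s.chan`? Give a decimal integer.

[0]=0xfd [1]=0x59 (big-endian) → word 0xfd59
chan:5 @ bit 11 → (0xfd59>>11)&0x1f = 0x1f  ←
opcode:1 @ bit 10 → (0xfd59>>10)&0x1 = 0x1
mode:8 @ bit 2 → (0xfd59>>2)&0xff = 0x56
bank:2 @ bit 0 → (0xfd59>>0)&0x3 = 0x1

31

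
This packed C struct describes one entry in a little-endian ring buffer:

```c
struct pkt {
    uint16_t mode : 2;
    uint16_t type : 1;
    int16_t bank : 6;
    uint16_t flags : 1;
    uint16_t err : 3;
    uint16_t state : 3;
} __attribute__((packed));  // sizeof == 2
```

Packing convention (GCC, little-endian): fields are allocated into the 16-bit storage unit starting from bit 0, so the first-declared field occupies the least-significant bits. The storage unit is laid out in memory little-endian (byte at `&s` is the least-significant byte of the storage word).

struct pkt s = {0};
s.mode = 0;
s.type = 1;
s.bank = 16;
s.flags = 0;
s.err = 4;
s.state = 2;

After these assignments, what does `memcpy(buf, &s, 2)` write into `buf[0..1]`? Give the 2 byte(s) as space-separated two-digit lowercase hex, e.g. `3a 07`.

[0+:2] mode=0 & 0x3 = 0x0; word=0x0000
[2+:1] type=1 & 0x1 = 0x1; word=0x0004
[3+:6] bank=16 & 0x3f = 0x10; word=0x0084
[9+:1] flags=0 & 0x1 = 0x0; word=0x0084
[10+:3] err=4 & 0x7 = 0x4; word=0x1084
[13+:3] state=2 & 0x7 = 0x2; word=0x5084
word = 0x5084 → little-endian bytes:
  [0]=0x84  [1]=0x50

84 50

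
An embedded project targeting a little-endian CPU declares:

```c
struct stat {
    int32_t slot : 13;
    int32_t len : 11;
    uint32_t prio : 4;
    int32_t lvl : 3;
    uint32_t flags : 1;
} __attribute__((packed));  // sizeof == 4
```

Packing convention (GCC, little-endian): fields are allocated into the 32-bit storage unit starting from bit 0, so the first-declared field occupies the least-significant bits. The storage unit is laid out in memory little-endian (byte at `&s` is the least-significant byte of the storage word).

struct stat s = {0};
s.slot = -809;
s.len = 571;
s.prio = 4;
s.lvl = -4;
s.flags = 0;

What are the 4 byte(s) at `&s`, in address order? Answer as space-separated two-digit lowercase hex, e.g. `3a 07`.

d7 7c 47 44

[0+:13] slot=-809 & 0x1fff = 0x1cd7; word=0x00001cd7
[13+:11] len=571 & 0x7ff = 0x23b; word=0x00477cd7
[24+:4] prio=4 & 0xf = 0x4; word=0x04477cd7
[28+:3] lvl=-4 & 0x7 = 0x4; word=0x44477cd7
[31+:1] flags=0 & 0x1 = 0x0; word=0x44477cd7
word = 0x44477cd7 → little-endian bytes:
  [0]=0xd7  [1]=0x7c  [2]=0x47  [3]=0x44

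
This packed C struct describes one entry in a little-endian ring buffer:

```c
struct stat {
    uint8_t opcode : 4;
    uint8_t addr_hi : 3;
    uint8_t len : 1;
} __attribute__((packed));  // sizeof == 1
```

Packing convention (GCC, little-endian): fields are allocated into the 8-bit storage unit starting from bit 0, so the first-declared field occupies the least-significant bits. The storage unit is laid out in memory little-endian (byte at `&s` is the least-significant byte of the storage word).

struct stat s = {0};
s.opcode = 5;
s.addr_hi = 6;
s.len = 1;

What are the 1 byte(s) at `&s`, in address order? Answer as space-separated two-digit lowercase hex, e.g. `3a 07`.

opcode (4b) val=5 bits=0x5 at bit 0: 0x05
addr_hi (3b) val=6 bits=0x6 at bit 4: 0x65
len (1b) val=1 bits=0x1 at bit 7: 0xe5
word = 0xe5 → little-endian bytes:
  [0]=0xe5

e5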